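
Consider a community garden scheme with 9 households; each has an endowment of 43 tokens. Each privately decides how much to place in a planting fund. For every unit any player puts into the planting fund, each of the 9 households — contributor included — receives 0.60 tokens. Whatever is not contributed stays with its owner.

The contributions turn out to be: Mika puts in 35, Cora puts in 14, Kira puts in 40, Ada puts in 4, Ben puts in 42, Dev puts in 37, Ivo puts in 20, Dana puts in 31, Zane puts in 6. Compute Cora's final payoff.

Total contributed: 35 + 14 + 40 + 4 + 42 + 37 + 20 + 31 + 6 = 229.
Each receives 0.60 × 229 = 137.40 from the planting fund.
Cora keeps 43 − 14 = 29, so Cora's payoff is 29 + 137.40 = 166.40.

166.40 tokens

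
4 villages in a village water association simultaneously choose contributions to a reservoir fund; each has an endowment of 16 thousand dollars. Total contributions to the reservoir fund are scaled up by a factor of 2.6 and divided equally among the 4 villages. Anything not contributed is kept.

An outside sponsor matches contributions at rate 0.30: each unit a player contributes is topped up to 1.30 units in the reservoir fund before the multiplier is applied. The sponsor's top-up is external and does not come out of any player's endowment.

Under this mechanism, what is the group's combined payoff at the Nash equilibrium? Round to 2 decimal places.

64.00 thousand dollars

The effective private return is 2.6 × 1.30 / 4 = 0.8450, which is still under 1, so the mechanism doesn't change anyone's dominant strategy: zero contribution.
At the Nash equilibrium no one contributes; group total payoff = 4 × 16 = 64.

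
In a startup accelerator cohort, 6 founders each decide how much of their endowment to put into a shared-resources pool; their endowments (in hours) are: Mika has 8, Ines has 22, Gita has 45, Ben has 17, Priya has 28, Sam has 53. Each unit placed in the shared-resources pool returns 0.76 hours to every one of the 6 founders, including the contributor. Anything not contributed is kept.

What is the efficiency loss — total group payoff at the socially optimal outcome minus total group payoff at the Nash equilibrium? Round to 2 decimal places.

615.88 hours

The private return per contributed unit is 0.76 < 1 for everyone, so the Nash equilibrium is zero contribution and the group total is Σ E_j = 8 + 22 + 45 + 17 + 28 + 53 = 173.
Each contributed unit returns 4.560 to the group, so the social optimum is full contribution by everyone: group total = 4.560 × 173 = 788.88.
Efficiency loss = (4.560 − 1) × 173 = 615.88.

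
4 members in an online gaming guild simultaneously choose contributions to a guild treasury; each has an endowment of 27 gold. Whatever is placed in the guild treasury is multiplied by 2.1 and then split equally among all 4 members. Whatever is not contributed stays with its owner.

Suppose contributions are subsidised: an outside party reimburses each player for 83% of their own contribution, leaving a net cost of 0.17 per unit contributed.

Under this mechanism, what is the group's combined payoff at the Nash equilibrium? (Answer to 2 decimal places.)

316.44 gold

With the mechanism, a contributed unit returns (2.1/4) / 0.17 = 3.0882 per unit of net cost to the contributor — now above 1 — so contributing fully is weakly dominant for every player.
At the Nash equilibrium everyone contributes 27. Group total payoff = 4 × (27 × 0.83 + 2.1 × 27) = 316.44.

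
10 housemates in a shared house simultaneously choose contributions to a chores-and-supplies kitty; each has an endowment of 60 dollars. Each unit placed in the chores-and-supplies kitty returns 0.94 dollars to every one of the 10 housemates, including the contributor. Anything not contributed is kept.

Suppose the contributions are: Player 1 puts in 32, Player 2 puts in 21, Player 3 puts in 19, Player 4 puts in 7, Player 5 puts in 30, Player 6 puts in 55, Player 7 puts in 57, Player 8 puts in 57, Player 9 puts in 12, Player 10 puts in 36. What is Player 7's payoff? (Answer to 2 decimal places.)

Total contributed: 32 + 21 + 19 + 7 + 30 + 55 + 57 + 57 + 12 + 36 = 326.
Each receives 0.94 × 326 = 306.44 from the chores-and-supplies kitty.
Player 7 keeps 60 − 57 = 3, so Player 7's payoff is 3 + 306.44 = 309.44.

309.44 dollars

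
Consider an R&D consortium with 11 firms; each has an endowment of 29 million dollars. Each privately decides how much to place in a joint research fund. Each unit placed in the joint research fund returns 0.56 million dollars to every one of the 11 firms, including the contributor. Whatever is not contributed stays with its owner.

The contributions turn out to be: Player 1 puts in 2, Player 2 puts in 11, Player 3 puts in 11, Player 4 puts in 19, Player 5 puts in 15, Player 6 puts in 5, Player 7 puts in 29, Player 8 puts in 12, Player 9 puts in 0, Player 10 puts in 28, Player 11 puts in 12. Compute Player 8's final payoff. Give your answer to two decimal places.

Total contributed: 2 + 11 + 11 + 19 + 15 + 5 + 29 + 12 + 0 + 28 + 12 = 144.
Each receives 0.56 × 144 = 80.64 from the joint research fund.
Player 8 keeps 29 − 12 = 17, so Player 8's payoff is 17 + 80.64 = 97.64.

97.64 million dollars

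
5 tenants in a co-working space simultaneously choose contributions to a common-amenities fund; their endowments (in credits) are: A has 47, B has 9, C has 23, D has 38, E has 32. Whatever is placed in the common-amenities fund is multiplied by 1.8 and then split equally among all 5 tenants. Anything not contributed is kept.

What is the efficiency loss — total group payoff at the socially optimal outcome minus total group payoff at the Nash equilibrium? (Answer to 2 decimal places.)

The private return per contributed unit is 1.8/5 = 0.3600 < 1 for every player regardless of endowment, so the Nash equilibrium is zero contribution and the group total is Σ E_j = 47 + 9 + 23 + 38 + 32 = 149.
Each contributed unit returns 1.800 to the group, so the social optimum is full contribution by everyone: group total = 1.800 × 149 = 268.20.
Efficiency loss = (1.800 − 1) × 149 = 119.20.

119.20 credits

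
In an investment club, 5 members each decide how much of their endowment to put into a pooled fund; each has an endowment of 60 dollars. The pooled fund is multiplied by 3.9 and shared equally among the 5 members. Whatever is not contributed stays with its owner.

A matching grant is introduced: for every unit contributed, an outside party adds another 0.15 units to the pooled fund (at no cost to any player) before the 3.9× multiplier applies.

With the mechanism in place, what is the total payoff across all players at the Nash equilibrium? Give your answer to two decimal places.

Even with the mechanism, each unit contributed returns only 3.9 × 1.15 / 5 = 0.8970 per unit of net cost, so contributing nothing is still dominant.
Everyone keeps their endowment and the group total is 5 × 60 = 300.

300.00 dollars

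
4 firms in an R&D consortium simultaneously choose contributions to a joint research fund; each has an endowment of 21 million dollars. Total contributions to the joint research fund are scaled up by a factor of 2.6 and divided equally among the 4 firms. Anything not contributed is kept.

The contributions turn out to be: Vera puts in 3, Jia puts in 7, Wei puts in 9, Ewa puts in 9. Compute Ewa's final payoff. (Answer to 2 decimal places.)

Total contributed: 3 + 7 + 9 + 9 = 28.
Each receives 2.6 × 28 / 4 = 18.20 from the joint research fund.
Ewa keeps 21 − 9 = 12, so Ewa's payoff is 12 + 18.20 = 30.20.

30.20 million dollars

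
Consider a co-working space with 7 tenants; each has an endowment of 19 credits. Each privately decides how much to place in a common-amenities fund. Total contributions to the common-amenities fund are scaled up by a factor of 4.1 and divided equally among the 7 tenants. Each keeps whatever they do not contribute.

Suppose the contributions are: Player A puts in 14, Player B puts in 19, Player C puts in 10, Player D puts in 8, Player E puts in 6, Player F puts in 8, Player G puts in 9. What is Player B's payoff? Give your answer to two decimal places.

Total contributed: 14 + 19 + 10 + 8 + 6 + 8 + 9 = 74.
Each receives 4.1 × 74 / 7 = 43.34 from the common-amenities fund.
Player B keeps 19 − 19 = 0, so Player B's payoff is 0 + 43.34 = 43.34.

43.34 credits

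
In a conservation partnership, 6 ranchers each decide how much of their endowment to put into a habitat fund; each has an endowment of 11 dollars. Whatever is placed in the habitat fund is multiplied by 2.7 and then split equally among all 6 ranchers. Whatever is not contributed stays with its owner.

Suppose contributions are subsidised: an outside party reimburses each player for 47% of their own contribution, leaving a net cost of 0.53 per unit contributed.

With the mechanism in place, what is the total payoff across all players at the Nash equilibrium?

The effective private return is (2.7/6) / 0.53 = 0.8491, which is still under 1, so the mechanism doesn't change anyone's dominant strategy: zero contribution.
At the Nash equilibrium no one contributes; group total payoff = 6 × 11 = 66.

66.00 dollars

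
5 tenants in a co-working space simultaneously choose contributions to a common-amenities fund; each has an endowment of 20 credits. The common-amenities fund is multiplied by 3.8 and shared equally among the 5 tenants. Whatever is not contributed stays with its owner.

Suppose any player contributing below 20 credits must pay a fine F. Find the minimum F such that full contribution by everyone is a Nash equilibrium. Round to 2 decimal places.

4.80 credits

Given the others contribute fully, the best deviation is to contribute 0 (any partial contribution still incurs the fine and gives up units whose private return 0.7600 is below 1).
Deviating from 20 to 0 saves 20 credits but forfeits the deviator's share of the drop in the common-amenities fund: 3.8/5 × 20 = 15.20.
So the deviation gain is 20 − 15.20 = 4.80, and the fine must be at least 4.80 credits to wipe it out.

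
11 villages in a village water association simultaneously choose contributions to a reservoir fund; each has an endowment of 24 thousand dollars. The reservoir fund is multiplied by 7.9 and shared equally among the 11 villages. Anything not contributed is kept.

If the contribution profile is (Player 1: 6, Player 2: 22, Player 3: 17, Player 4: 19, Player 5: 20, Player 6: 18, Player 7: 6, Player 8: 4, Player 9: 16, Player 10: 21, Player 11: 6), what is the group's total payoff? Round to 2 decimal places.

1333.50 thousand dollars

Total contributed: 6 + 22 + 17 + 19 + 20 + 18 + 6 + 4 + 16 + 21 + 6 = 155; total kept: 11 × 24 − 155 = 109.
The reservoir fund pays out 7.9 × 155 = 1224.50 in aggregate.
Group total = 109 + 1224.50 = 1333.50.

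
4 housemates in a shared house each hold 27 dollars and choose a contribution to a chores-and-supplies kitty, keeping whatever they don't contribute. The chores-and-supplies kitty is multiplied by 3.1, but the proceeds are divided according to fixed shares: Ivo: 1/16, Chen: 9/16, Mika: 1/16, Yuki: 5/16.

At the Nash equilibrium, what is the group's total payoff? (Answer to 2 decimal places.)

For player j, contributing a unit is worthwhile iff 3.1 × (j's share) ≥ 1, i.e. iff j's share is at least 0.3226.
Only Chen (9/16) clears that bar, contributing 27; the remaining 3 contribute 0. Total contributed: 27.
The chores-and-supplies kitty pays out 3.1 × 27 = 83.70 in total (split across the unequal shares, but the aggregate is all that matters for the group sum).
The 3 free-riders keep 27 each, adding 81. Group total = 81 + 83.70 = 164.70.

164.70 dollars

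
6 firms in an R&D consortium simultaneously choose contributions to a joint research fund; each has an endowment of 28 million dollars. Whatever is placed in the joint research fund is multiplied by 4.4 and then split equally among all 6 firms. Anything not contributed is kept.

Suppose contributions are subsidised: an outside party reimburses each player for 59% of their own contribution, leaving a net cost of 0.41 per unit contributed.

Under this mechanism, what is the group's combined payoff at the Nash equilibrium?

With the mechanism, a contributed unit returns (4.4/6) / 0.41 = 1.7886 per unit of net cost to the contributor — now above 1 — so contributing fully is weakly dominant for every player.
So the Nash equilibrium is full contribution by all 6; the group earns 6 × (28 × 0.59 + 4.4 × 28) = 838.32.

838.32 million dollars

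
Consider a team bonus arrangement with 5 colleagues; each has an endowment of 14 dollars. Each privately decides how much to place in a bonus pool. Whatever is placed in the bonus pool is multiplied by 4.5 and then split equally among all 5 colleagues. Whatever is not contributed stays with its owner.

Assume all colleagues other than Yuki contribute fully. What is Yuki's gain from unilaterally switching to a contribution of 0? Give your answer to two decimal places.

Switching from a contribution of 14 to 0 lets Yuki keep an extra 14 dollars, but lowers the bonus pool by 14, which costs Yuki their own share of that drop: 4.5/5 × 14 = 12.60.
Net gain = 14 − 12.60 = 1.40. The private return per contributed unit (0.9000) is below 1, so free-riding is indeed the best response regardless of what the others do.

1.40 dollars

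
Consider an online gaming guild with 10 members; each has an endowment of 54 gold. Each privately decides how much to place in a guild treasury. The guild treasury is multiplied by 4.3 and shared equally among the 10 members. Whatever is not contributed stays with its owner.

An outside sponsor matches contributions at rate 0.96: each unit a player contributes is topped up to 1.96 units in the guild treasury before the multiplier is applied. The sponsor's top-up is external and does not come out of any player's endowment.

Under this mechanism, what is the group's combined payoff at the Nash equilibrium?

With the mechanism, a contributed unit returns 4.3 × 1.96 / 10 = 0.8428 per unit of net cost — still below 1 — so contributing 0 remains dominant for every player.
At the Nash equilibrium no one contributes; group total payoff = 10 × 54 = 540.

540.00 gold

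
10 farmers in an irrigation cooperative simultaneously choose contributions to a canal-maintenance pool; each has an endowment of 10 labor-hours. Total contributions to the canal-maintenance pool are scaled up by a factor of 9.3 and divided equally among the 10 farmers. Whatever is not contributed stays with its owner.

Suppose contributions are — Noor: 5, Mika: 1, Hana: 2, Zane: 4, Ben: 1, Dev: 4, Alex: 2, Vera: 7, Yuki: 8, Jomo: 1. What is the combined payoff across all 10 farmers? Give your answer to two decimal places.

390.50 labor-hours

Total contributed: 5 + 1 + 2 + 4 + 1 + 4 + 2 + 7 + 8 + 1 = 35; total kept: 10 × 10 − 35 = 65.
The canal-maintenance pool pays out 9.3 × 35 = 325.50 in aggregate.
Group total = 65 + 325.50 = 390.50.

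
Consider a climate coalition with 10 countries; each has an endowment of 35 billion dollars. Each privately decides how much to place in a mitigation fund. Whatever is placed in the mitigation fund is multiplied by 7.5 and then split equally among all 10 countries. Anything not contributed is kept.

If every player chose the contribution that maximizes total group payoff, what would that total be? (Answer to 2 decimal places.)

Each contributed unit returns 7.500 to the group as a whole (0.7500 to each of 10 players), which exceeds 1, so the social optimum is full contribution: group total = 7.500 × 350 = 2625.00.

2625.00 billion dollars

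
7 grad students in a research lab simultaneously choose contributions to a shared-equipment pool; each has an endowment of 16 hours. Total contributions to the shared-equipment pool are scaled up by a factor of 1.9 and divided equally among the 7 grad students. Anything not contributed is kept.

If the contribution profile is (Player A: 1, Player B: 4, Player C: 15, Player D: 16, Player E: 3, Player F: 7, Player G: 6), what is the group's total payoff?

158.80 hours

Total contributed: 1 + 4 + 15 + 16 + 3 + 7 + 6 = 52; total kept: 7 × 16 − 52 = 60.
The shared-equipment pool pays out 1.9 × 52 = 98.80 in aggregate.
Group total = 60 + 98.80 = 158.80.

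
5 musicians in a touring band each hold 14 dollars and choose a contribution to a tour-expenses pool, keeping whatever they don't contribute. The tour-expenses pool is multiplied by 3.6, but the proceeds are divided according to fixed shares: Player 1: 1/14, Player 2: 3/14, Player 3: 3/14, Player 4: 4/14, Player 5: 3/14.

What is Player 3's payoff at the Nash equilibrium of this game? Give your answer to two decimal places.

24.80 dollars

Player j's private return per contributed unit is 3.6 × (j's share). Contributing is weakly dominant for j when that share is at least 1/3.6 = 0.2778, and contributing 0 is dominant otherwise.
Player 4 alone (share 4/14) is above the threshold, contributing 14; the remaining 4 contribute 0. Total contributed: 14.
Player 3 keeps 14 and receives 3.6 × 14 × 3/14 = 10.80 from the tour-expenses pool, for a payoff of 24.80.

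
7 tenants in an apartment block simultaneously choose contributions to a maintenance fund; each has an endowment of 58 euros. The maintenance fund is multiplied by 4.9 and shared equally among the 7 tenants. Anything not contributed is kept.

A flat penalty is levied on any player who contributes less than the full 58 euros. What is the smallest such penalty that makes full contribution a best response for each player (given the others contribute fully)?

Given the others contribute fully, the best deviation is to contribute 0 (any partial contribution still incurs the fine and gives up units whose private return 0.7000 is below 1).
Deviating from 58 to 0 saves 58 euros but forfeits the deviator's share of the drop in the maintenance fund: 4.9/7 × 58 = 40.60.
So the deviation gain is 58 − 40.60 = 17.40, and the fine must be at least 17.40 euros to wipe it out.

17.40 euros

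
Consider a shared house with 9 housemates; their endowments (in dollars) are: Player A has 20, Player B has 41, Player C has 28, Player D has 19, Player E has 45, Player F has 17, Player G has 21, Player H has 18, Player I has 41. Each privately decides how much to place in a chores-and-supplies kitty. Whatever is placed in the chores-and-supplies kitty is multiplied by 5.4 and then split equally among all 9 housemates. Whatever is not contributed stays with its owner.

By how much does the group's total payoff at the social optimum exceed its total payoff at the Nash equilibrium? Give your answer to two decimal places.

The private return per contributed unit is 5.4/9 = 0.6000 < 1 for every player regardless of endowment, so the Nash equilibrium is zero contribution and the group total is Σ E_j = 20 + 41 + 28 + 19 + 45 + 17 + 21 + 18 + 41 = 250.
Each contributed unit returns 5.400 to the group, so the social optimum is full contribution by everyone: group total = 5.400 × 250 = 1350.00.
Efficiency loss = (5.400 − 1) × 250 = 1100.00.

1100.00 dollars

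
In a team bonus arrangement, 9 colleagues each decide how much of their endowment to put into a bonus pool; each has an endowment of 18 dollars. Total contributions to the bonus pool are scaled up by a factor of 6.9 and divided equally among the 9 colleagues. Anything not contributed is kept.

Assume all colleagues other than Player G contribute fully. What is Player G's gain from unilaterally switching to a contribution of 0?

4.20 dollars

Switching from a contribution of 18 to 0 lets Player G keep an extra 18 dollars, but lowers the bonus pool by 18, which costs Player G their own share of that drop: 6.9/9 × 18 = 13.80.
Net gain = 18 − 13.80 = 4.20. The private return per contributed unit (0.7667) is below 1, so free-riding is indeed the best response regardless of what the others do.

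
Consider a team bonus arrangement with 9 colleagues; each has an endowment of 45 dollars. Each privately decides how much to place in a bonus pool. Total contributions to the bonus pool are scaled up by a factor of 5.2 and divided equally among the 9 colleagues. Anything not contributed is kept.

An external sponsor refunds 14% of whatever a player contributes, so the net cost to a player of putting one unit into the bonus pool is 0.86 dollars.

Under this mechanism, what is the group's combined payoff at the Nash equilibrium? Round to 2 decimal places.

The effective private return is (5.2/9) / 0.86 = 0.6718, which is still under 1, so the mechanism doesn't change anyone's dominant strategy: zero contribution.
Everyone keeps their endowment and the group total is 9 × 45 = 405.

405.00 dollars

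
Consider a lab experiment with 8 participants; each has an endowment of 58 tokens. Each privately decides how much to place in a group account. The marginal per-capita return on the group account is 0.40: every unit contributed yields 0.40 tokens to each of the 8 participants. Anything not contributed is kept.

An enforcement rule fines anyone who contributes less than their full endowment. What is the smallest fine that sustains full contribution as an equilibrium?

34.80 tokens

Given the others contribute fully, the best deviation is to contribute 0 (any partial contribution still incurs the fine and gives up units whose private return 0.40 is below 1).
Deviating from 58 to 0 saves 58 tokens but forfeits the deviator's share of the drop in the group account: 0.40 × 58 = 23.20.
So the deviation gain is 58 − 23.20 = 34.80, and the fine must be at least 34.80 tokens to wipe it out.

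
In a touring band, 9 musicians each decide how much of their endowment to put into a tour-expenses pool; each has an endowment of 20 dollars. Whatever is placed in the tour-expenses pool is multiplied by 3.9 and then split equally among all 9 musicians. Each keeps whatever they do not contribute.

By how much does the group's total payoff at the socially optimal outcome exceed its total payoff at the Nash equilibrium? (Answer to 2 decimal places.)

522.00 dollars

Each contributed unit returns 3.9/9 = 0.4333 to its contributor — below 1 — so contributing 0 is dominant for every player. At the Nash equilibrium everyone keeps their 20, and the group total is 9 × 20 = 180.
Each contributed unit returns 3.900 to the group as a whole (0.4333 to each of 9 players), which exceeds 1, so the social optimum is full contribution: group total = 3.900 × 180 = 702.00.
Efficiency loss = 702.00 − 180 = 522.00.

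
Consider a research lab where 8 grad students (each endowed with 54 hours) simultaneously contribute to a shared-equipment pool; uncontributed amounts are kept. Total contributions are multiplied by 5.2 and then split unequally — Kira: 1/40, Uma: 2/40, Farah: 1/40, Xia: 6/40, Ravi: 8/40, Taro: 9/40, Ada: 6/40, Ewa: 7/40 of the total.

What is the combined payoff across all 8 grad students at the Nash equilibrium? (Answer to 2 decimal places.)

For player j, contributing a unit is worthwhile iff 5.2 × (j's share) ≥ 1, i.e. iff j's share is at least 0.1923.
Ravi and Taro clear that bar, contributing 54 each; the remaining 6 contribute 0. Total contributed: 108.
The shared-equipment pool pays out 5.2 × 108 = 561.60 in total (split across the unequal shares, but the aggregate is all that matters for the group sum).
The 6 free-riders keep 54 each, adding 324. Group total = 324 + 561.60 = 885.60.

885.60 hours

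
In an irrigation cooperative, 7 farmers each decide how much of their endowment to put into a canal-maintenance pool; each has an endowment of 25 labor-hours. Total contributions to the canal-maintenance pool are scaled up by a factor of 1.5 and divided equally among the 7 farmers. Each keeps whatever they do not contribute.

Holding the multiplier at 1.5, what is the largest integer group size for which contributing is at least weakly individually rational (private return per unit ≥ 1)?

1

Private return per unit is 1.5/(group size), which is ≥ 1 whenever the group size is ≤ 1.5.
The largest such integer is 1.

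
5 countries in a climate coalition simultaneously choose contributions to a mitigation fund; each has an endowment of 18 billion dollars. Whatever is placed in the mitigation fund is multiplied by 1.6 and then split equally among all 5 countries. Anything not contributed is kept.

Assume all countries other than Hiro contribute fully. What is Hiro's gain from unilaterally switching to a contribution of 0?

Switching from a contribution of 18 to 0 lets Hiro keep an extra 18 billion dollars, but lowers the mitigation fund by 18, which costs Hiro their own share of that drop: 1.6/5 × 18 = 5.76.
Net gain = 18 − 5.76 = 12.24. The private return per contributed unit (0.3200) is below 1, so free-riding is indeed the best response regardless of what the others do.

12.24 billion dollars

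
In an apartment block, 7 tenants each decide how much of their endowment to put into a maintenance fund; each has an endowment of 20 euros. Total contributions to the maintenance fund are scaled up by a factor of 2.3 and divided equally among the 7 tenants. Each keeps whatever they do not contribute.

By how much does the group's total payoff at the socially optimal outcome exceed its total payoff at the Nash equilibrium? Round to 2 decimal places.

Each contributed unit returns 2.3/7 = 0.3286 to its contributor — below 1 — so contributing 0 is dominant for every player. At the Nash equilibrium everyone keeps their 20, and the group total is 7 × 20 = 140.
Each contributed unit returns 2.300 to the group as a whole (0.3286 to each of 7 players), which exceeds 1, so the social optimum is full contribution: group total = 2.300 × 140 = 322.00.
Efficiency loss = 322.00 − 140 = 182.00.

182.00 euros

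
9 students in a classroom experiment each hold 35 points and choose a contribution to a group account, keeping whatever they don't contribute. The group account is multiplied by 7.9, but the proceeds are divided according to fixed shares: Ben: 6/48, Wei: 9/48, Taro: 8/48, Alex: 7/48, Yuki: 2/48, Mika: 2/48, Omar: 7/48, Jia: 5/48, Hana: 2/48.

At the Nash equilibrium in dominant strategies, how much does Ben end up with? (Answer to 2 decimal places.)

For player j, contributing a unit is worthwhile iff 7.9 × (j's share) ≥ 1, i.e. iff j's share is at least 0.1266.
Wei, Taro, Alex and Omar clear that bar, contributing 35 each; the remaining 5 contribute 0. Total contributed: 140.
Ben keeps 35 and receives 7.9 × 140 × 6/48 = 138.25 from the group account, for a payoff of 173.25.

173.25 points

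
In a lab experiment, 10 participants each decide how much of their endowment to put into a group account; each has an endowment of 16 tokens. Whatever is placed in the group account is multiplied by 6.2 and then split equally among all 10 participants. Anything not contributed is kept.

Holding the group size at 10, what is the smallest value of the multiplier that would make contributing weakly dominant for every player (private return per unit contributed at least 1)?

A contributed unit returns (multiplier)/10 to its contributor.
This reaches 1 exactly when the multiplier is 10.

10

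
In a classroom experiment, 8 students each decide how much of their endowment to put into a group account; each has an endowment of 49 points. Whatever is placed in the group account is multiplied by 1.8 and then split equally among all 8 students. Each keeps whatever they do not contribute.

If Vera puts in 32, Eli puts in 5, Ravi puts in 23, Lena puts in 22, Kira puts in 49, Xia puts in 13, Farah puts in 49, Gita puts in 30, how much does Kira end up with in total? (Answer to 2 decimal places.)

Total contributed: 32 + 5 + 23 + 22 + 49 + 13 + 49 + 30 = 223.
Each receives 1.8 × 223 / 8 = 50.18 from the group account.
Kira keeps 49 − 49 = 0, so Kira's payoff is 0 + 50.18 = 50.18.

50.18 points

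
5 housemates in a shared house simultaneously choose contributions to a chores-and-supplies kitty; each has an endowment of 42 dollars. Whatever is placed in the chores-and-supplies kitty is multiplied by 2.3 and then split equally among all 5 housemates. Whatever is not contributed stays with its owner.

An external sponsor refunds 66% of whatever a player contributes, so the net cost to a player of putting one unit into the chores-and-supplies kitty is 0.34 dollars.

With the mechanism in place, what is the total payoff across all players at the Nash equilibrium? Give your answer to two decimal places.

621.60 dollars

With the mechanism, a contributed unit returns (2.3/5) / 0.34 = 1.3529 per unit of net cost to the contributor — now above 1 — so contributing fully is weakly dominant for every player.
At the Nash equilibrium everyone contributes 42. Group total payoff = 5 × (42 × 0.66 + 2.3 × 42) = 621.60.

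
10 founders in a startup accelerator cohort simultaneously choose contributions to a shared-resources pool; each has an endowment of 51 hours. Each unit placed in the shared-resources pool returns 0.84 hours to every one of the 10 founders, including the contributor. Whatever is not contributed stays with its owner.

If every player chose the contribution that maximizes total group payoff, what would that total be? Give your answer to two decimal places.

Each contributed unit returns 8.400 to the group as a whole (0.84 to each of 10 players), which exceeds 1, so the social optimum is full contribution: group total = 8.400 × 510 = 4284.00.

4284.00 hours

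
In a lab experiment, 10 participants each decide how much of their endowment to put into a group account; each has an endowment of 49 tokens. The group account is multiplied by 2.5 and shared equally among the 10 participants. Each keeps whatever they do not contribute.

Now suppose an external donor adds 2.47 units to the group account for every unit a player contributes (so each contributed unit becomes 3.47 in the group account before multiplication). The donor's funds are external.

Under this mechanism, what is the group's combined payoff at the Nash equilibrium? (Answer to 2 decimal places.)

Even with the mechanism, each unit contributed returns only 2.5 × 3.47 / 10 = 0.8675 per unit of net cost, so contributing nothing is still dominant.
At the Nash equilibrium no one contributes; group total payoff = 10 × 49 = 490.

490.00 tokens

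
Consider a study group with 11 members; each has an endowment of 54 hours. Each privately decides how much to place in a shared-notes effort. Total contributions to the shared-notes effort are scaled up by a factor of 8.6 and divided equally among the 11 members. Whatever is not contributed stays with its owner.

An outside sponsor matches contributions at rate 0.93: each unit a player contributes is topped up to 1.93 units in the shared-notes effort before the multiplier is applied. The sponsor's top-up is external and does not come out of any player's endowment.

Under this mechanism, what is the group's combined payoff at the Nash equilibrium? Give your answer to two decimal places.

With the mechanism, a contributed unit returns 8.6 × 1.93 / 11 = 1.5089 per unit of net cost to the contributor — now above 1 — so contributing fully is weakly dominant for every player.
So the Nash equilibrium is full contribution by all 11; the group earns 8.6 × 1.93 × 594 = 9859.21.

9859.21 hours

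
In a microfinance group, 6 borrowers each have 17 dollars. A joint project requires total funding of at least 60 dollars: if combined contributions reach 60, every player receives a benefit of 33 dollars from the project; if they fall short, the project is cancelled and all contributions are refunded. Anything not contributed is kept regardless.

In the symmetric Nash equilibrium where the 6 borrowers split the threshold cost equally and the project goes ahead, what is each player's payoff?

40 dollars

Equal share of the threshold: 60/6 = 10.
At this profile no one gains by cutting their contribution: any cut drops the total below 60, the project is cancelled, contributions are refunded, and the deviator ends with 17, which is less than 17 − 10 + 33 = 40. Contributing more than 10 just wastes the excess. So contributing exactly 10 is a best response.
Each player's payoff: 17 − 10 + 33 = 40.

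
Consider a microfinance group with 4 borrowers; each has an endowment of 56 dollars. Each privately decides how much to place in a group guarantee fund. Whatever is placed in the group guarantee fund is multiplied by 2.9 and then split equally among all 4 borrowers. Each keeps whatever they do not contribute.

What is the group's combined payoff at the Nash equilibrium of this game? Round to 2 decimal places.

224.00 dollars

Each contributed unit returns 2.9/4 = 0.7250 to its contributor — below 1 — so contributing 0 is dominant for every player. At the Nash equilibrium everyone keeps their 56, and the group total is 4 × 56 = 224.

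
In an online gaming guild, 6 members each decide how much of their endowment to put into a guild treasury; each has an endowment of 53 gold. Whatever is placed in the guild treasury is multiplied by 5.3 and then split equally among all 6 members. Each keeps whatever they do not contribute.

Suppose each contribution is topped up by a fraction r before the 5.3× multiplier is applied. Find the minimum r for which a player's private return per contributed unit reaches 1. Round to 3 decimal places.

With matching at rate r, one contributed unit becomes (1 + r) in the guild treasury and returns 5.3 × (1 + r) / 6 to the contributor.
Setting this equal to 1: 1 + r = 6/5.3 = 1.1321.
So the minimum matching rate is r = 1.1321 − 1 = 0.132.

0.132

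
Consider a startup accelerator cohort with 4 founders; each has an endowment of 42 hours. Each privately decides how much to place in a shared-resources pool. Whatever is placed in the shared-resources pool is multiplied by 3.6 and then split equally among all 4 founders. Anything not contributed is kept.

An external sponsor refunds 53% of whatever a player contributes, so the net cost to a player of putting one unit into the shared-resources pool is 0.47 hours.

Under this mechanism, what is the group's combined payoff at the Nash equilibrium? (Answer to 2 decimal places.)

The effective private return per unit is now (3.6/4) / 0.47 = 1.9149 > 1, so every player's dominant strategy flips to full contribution.
So the Nash equilibrium is full contribution by all 4; the group earns 4 × (42 × 0.53 + 3.6 × 42) = 693.84.

693.84 hours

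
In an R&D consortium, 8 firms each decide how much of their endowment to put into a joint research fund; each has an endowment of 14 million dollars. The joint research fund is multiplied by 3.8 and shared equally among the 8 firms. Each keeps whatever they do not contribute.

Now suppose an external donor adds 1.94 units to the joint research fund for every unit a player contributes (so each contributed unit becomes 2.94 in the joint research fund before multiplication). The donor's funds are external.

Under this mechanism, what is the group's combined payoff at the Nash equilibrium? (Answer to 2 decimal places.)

1251.26 million dollars

The effective private return per unit is now 3.8 × 2.94 / 8 = 1.3965 > 1, so every player's dominant strategy flips to full contribution.
So the Nash equilibrium is full contribution by all 8; the group earns 3.8 × 2.94 × 112 = 1251.26.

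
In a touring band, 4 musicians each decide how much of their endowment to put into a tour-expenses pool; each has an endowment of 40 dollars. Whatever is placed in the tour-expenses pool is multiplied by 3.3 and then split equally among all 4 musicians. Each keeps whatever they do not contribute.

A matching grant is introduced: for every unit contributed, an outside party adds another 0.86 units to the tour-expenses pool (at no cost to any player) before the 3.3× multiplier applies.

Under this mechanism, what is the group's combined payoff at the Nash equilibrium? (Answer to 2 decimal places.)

With the mechanism, a contributed unit returns 3.3 × 1.86 / 4 = 1.5345 per unit of net cost to the contributor — now above 1 — so contributing fully is weakly dominant for every player.
At the Nash equilibrium everyone contributes 40. Group total payoff = 3.3 × 1.86 × 160 = 982.08.

982.08 dollars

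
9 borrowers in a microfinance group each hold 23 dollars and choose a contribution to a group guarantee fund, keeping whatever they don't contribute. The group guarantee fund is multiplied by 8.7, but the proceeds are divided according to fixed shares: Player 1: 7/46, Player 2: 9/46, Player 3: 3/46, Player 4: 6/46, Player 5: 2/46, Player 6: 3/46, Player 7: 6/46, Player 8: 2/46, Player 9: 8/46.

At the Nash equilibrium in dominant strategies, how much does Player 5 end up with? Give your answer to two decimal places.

66.50 dollars

For player j, contributing a unit is worthwhile iff 8.7 × (j's share) ≥ 1, i.e. iff j's share is at least 0.1149.
Player 1, Player 2, Player 4, Player 7 and Player 9 clear that bar, contributing 23 each; the remaining 4 contribute 0. Total contributed: 115.
Player 5 keeps 23 and receives 8.7 × 115 × 2/46 = 43.50 from the group guarantee fund, for a payoff of 66.50.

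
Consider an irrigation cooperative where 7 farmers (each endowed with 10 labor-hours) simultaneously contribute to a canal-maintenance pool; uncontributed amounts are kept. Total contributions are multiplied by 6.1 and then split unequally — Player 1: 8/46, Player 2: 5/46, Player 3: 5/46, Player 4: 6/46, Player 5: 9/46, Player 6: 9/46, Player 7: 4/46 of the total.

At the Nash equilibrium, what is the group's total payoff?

Player j's private return per contributed unit is 6.1 × (j's share). Contributing is weakly dominant for j when that share is at least 1/6.1 = 0.1639, and contributing 0 is dominant otherwise.
Player 1, Player 5 and Player 6 are above the threshold, contributing 10 each; the remaining 4 contribute 0. Total contributed: 30.
The canal-maintenance pool pays out 6.1 × 30 = 183.00 in total (split across the unequal shares, but the aggregate is all that matters for the group sum).
The 4 free-riders keep 10 each, adding 40. Group total = 40 + 183.00 = 223.00.

223.00 labor-hours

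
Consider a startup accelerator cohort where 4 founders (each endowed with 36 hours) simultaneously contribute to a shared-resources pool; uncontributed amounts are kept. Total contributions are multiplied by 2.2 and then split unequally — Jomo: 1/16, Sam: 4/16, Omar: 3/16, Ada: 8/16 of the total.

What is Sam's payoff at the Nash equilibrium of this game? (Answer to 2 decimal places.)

A player with share s gets back 2.2·s per unit contributed, so full contribution is dominant for anyone with s > 1/2.2 = 0.4545 and zero contribution is dominant for anyone below.
The only share above 0.4545 is Ada's 8/16, contributing 36; the remaining 3 contribute 0. Total contributed: 36.
Sam keeps 36 and receives 2.2 × 36 × 4/16 = 19.80 from the shared-resources pool, for a payoff of 55.80.

55.80 hours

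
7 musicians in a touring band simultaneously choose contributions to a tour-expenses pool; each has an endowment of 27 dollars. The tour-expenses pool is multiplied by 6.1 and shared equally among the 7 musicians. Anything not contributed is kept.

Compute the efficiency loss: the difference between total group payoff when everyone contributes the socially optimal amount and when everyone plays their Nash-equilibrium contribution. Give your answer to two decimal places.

963.90 dollars

Each contributed unit returns 6.1/7 = 0.8714 to its contributor — below 1 — so contributing 0 is dominant for every player. At the Nash equilibrium everyone keeps their 27, and the group total is 7 × 27 = 189.
Each contributed unit returns 6.100 to the group as a whole (0.8714 to each of 7 players), which exceeds 1, so the social optimum is full contribution: group total = 6.100 × 189 = 1152.90.
Efficiency loss = 1152.90 − 189 = 963.90.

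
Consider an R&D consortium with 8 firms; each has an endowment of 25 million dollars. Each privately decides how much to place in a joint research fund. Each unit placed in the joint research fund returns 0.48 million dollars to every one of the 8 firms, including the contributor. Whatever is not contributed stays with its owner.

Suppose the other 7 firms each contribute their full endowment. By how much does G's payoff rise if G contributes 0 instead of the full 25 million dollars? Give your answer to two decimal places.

Switching from a contribution of 25 to 0 lets G keep an extra 25 million dollars, but lowers the joint research fund by 25, which costs G their own share of that drop: 0.48 × 25 = 12.00.
Net gain = 25 − 12.00 = 13.00. The private return per contributed unit (0.48) is below 1, so free-riding is indeed the best response regardless of what the others do.

13.00 million dollars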